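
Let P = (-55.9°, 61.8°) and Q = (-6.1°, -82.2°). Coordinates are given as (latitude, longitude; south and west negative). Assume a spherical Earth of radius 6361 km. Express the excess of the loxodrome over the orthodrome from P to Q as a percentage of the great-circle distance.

13.8%

Great circle: σ = 1.9423 rad → d_gc = Rσ = 12354.9 km
Rhumb: Δφ = +0.8692, Δλ = -2.5133, Δψ = +1.0753, q = Δφ/Δψ = 0.8083 → d_rh = R√(Δφ²+q²Δλ²) = 14055.8 km
Excess = (14055.8 − 12354.9) / 12354.9 = 1700.9 / 12354.9 = 13.77% ≈ 13.8%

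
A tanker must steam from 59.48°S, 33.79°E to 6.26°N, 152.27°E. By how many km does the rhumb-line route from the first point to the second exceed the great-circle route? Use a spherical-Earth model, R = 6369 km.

Great circle: cos σ = sin φ₁ sin φ₂ + cos φ₁ cos φ₂ cos Δλ,  σ = 1.9120 rad → d_gc = 12177.7 km
Rhumb line: Δψ = +1.4084, q = Δφ/Δψ = 0.8147, d_rh = R√(Δφ²+q²Δλ²) = 12981.4 km
Excess = 12981.4 − 12177.7 = 803.7 ≈ 804 km

804 km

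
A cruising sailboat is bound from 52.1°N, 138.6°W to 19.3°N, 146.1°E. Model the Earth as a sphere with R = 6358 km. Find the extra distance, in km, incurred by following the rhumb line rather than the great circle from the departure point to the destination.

215 km

Great circle: cos σ = sin φ₁ sin φ₂ + cos φ₁ cos φ₂ cos Δλ,  σ = 1.1506 rad → d_gc = 7315.6 km
Rhumb line: Δψ = -0.7256, q = Δφ/Δψ = 0.7890, d_rh = R√(Δφ²+q²Δλ²) = 7530.5 km
Excess = 7530.5 − 7315.6 = 214.9 ≈ 215 km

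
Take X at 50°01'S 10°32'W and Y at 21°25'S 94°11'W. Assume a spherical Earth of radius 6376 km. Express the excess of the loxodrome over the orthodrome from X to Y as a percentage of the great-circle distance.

Great circle: σ = 1.2175 rad → d_gc = Rσ = 7763.1 km
Rhumb: Δφ = +0.4992, Δλ = -1.4600, Δψ = +0.6283, q = Δφ/Δψ = 0.7944 → d_rh = R√(Δφ²+q²Δλ²) = 8051.0 km
Excess = (8051.0 − 7763.1) / 7763.1 = 287.9 / 7763.1 = 3.71% ≈ 3.7%

3.7%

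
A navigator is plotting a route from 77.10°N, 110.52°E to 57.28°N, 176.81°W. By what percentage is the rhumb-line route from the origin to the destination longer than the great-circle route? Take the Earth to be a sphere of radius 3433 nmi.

Great circle: σ = 0.5432 rad → d_gc = Rσ = 1865.0 nmi
Rhumb: Δφ = -0.3459, Δλ = +1.2683, Δψ = -0.9542, q = Δφ/Δψ = 0.3625 → d_rh = R√(Δφ²+q²Δλ²) = 1975.3 nmi
Excess = (1975.3 − 1865.0) / 1865.0 = 110.3 / 1865.0 = 5.91% ≈ 5.9%

5.9%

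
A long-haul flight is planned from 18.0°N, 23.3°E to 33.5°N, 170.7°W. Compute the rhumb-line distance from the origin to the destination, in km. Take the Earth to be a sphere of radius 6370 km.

16638 km

Rhumb course C = atan2(Δλ, Δψ) with Δψ = ln[tan(π/4+φ₂/2)/tan(π/4+φ₁/2)] = +0.3017, Δλ = +2.8972 → C = 84.05°
d = R·|Δφ| / |cos C| = 6370·0.27053 / 0.10357 = 16638 km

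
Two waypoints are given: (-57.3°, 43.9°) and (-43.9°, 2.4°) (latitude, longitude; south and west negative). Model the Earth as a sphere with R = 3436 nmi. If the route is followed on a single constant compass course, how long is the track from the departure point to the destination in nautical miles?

Δψ = ln[tan(π/4+φ₂/2)/tan(π/4+φ₁/2)] = +0.3718;  Δφ = +0.2339 rad,  Δλ = -0.7243 rad
q = Δφ/Δψ = 0.6289
d = R·√(Δφ² + q²Δλ²) = 3436·0.51208 = 1760 nmi

1760 nmi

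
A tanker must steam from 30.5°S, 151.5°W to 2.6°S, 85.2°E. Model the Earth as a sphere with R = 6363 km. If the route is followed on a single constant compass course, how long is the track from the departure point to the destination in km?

13337 km

Rhumb course C = atan2(Δλ, Δψ) with Δψ = ln[tan(π/4+φ₂/2)/tan(π/4+φ₁/2)] = +0.5140, Δλ = -2.1520 → C = 283.43°
d = R·|Δφ| / |cos C| = 6363·0.48695 / 0.23232 = 13337 km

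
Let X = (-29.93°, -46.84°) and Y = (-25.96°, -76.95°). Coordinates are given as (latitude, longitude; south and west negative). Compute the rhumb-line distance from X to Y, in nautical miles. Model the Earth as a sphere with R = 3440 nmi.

Rhumb course C = atan2(Δλ, Δψ) with Δψ = ln[tan(π/4+φ₂/2)/tan(π/4+φ₁/2)] = +0.0785, Δλ = -0.5255 → C = 278.49°
d = R·|Δφ| / |cos C| = 3440·0.06929 / 0.14766 = 1614 nmi

1614 nmi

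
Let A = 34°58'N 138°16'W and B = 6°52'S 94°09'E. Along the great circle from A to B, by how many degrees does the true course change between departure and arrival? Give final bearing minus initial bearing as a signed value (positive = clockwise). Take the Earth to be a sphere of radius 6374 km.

At departure: θ₁ = atan2(sin Δλ cos φ₂, cos φ₁ sin φ₂ − sin φ₁ cos φ₂ cos Δλ) = 287.57°
At arrival: θ₂ = atan2(sin Δλ cos φ₁, −cos φ₂ sin φ₁ + sin φ₂ cos φ₁ cos Δλ) = 231.90°
Δθ = θ₂ − θ₁ = -55.7°

-55.7°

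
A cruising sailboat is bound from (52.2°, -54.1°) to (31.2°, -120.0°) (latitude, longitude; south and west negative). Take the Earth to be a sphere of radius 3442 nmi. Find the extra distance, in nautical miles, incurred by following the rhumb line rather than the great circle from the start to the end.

Great circle: cos σ = sin φ₁ sin φ₂ + cos φ₁ cos φ₂ cos Δλ,  σ = 0.8977 rad → d_gc = 3090.0 nmi
Rhumb line: Δψ = -0.4982, q = Δφ/Δψ = 0.7357, d_rh = R√(Δφ²+q²Δλ²) = 3174.0 nmi
Excess = 3174.0 − 3090.0 = 84.0 ≈ 84 nmi

84 nmi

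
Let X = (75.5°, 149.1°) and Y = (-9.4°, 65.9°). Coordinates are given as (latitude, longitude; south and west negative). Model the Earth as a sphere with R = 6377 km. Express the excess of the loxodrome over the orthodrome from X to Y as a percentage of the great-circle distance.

4.1%

Great circle: σ = 1.7000 rad → d_gc = Rσ = 10841.1 km
Rhumb: Δφ = -1.4818, Δλ = -1.4521, Δψ = -2.2267, q = Δφ/Δψ = 0.6655 → d_rh = R√(Δφ²+q²Δλ²) = 11281.2 km
Excess = (11281.2 − 10841.1) / 10841.1 = 440.1 / 10841.1 = 4.06% ≈ 4.1%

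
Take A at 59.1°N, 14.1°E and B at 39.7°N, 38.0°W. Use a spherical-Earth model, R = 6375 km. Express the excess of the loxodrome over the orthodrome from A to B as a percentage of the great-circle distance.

Great circle: σ = 0.6586 rad → d_gc = Rσ = 4198.9 km
Rhumb: Δφ = -0.3386, Δλ = -0.9093, Δψ = -0.5299, q = Δφ/Δψ = 0.6390 → d_rh = R√(Δφ²+q²Δλ²) = 4287.3 km
Excess = (4287.3 − 4198.9) / 4198.9 = 88.4 / 4198.9 = 2.11% ≈ 2.1%

2.1%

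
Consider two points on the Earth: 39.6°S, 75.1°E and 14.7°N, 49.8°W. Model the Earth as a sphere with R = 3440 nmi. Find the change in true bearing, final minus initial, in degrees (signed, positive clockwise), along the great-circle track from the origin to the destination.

Initial bearing θ₁ = atan2(sin Δλ cos φ₂, cos φ₁ sin φ₂ − sin φ₁ cos φ₂ cos Δλ) = 258.79°
Final bearing θ₂ = (initial bearing from the destination back to the start) + 180° = 308.61°
Δθ = θ₂ − θ₁ = +49.8°

+49.8°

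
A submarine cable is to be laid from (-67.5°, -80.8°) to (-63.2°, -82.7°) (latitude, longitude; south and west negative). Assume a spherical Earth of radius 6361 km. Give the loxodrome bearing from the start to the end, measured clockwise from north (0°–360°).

349.6°

Meridional parts: M(φ₁)=-1.6149, M(φ₂)=-1.4345 → ΔM = +0.1804;  Δλ = -0.0332 rad
tan C = Δλ / ΔM = -0.1838 → C = 349.58°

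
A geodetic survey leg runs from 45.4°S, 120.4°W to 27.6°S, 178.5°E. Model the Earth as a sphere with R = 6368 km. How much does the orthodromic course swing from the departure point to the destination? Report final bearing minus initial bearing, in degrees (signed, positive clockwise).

At departure: θ₁ = atan2(sin Δλ cos φ₂, cos φ₁ sin φ₂ − sin φ₁ cos φ₂ cos Δλ) = 268.50°
At arrival: θ₂ = atan2(sin Δλ cos φ₁, −cos φ₂ sin φ₁ + sin φ₂ cos φ₁ cos Δλ) = 307.62°
Δθ = θ₂ − θ₁ = +39.1°

+39.1°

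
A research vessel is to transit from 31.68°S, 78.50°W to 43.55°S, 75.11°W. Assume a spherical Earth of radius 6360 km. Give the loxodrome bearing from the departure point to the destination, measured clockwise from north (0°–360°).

Meridional parts: M(φ₁)=-0.5835, M(φ₂)=-0.8460 → ΔM = -0.2626;  Δλ = +0.0592 rad
tan C = Δλ / ΔM = -0.2253 → C = 167.30°

167.3°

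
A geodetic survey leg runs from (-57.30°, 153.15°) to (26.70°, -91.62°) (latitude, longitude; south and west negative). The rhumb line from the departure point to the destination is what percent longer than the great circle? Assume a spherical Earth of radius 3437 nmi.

3.1%

Great circle: σ = 2.1942 rad → d_gc = Rσ = 7541.6 nmi
Rhumb: Δφ = +1.4661, Δλ = +2.0111, Δψ = +1.7102, q = Δφ/Δψ = 0.8573 → d_rh = R√(Δφ²+q²Δλ²) = 7778.5 nmi
Excess = (7778.5 − 7541.6) / 7541.6 = 236.9 / 7541.6 = 3.14% ≈ 3.1%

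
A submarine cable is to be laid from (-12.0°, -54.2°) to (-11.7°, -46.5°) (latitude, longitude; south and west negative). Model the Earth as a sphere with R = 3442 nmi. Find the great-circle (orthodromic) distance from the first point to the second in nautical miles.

453 nmi

Haversine: a = sin²(Δφ/2)+cos φ₁ cos φ₂ sin²(Δλ/2) = 0.00433;  σ = 2·atan2(√a,√(1−a))
σ = 7.542° → d = Rσ = 3442·0.13163 = 453 nmi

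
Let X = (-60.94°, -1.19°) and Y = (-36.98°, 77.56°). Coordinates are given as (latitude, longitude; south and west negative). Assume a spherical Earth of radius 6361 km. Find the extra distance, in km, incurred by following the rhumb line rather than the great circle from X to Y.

Great circle: cos σ = sin φ₁ sin φ₂ + cos φ₁ cos φ₂ cos Δλ,  σ = 0.9254 rad → d_gc = 5886.5 km
Rhumb line: Δψ = +0.6547, q = Δφ/Δψ = 0.6387, d_rh = R√(Δφ²+q²Δλ²) = 6185.6 km
Excess = 6185.6 − 5886.5 = 299.1 ≈ 299 km

299 km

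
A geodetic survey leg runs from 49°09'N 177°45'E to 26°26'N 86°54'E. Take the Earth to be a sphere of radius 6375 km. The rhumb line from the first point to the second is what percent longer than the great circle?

4.9%

Great circle: σ = 1.2366 rad → d_gc = Rσ = 7883.1 km
Rhumb: Δφ = -0.3965, Δλ = -1.5856, Δψ = -0.5092, q = Δφ/Δψ = 0.7787 → d_rh = R√(Δφ²+q²Δλ²) = 8267.2 km
Excess = (8267.2 − 7883.1) / 7883.1 = 384.1 / 7883.1 = 4.87% ≈ 4.9%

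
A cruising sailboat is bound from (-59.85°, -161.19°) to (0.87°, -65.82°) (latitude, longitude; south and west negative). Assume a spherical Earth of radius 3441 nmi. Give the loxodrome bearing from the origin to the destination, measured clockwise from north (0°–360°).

51.4°

Δψ = ln[tan(π/4+φ₂/2)/tan(π/4+φ₁/2)] = +1.3269
Δλ = +1.6645 rad (taken the short way round)
course = atan2(Δλ, Δψ) = 51.44°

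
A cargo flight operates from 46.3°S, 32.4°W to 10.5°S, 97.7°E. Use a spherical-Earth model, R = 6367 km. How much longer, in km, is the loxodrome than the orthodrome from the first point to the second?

1026 km

Great circle: cos σ = sin φ₁ sin φ₂ + cos φ₁ cos φ₂ cos Δλ,  σ = 1.8816 rad → d_gc = 11980.1 km
Rhumb line: Δψ = +0.7295, q = Δφ/Δψ = 0.8565, d_rh = R√(Δφ²+q²Δλ²) = 13005.7 km
Excess = 13005.7 − 11980.1 = 1025.6 ≈ 1026 km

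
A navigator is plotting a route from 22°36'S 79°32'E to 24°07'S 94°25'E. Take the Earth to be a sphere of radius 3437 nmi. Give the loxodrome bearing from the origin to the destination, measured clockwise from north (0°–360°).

Meridional parts: M(φ₁)=-0.4051, M(φ₂)=-0.4339 → ΔM = -0.0288;  Δλ = +0.2598 rad
tan C = Δλ / ΔM = -9.0086 → C = 96.33°

96.3°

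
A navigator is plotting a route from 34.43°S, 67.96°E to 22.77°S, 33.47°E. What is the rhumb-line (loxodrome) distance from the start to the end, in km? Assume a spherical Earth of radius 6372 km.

Rhumb course C = atan2(Δλ, Δψ) with Δψ = ln[tan(π/4+φ₂/2)/tan(π/4+φ₁/2)] = +0.2324, Δλ = -0.6020 → C = 291.11°
d = R·|Δφ| / |cos C| = 6372·0.20351 / 0.36020 = 3600 km

3600 km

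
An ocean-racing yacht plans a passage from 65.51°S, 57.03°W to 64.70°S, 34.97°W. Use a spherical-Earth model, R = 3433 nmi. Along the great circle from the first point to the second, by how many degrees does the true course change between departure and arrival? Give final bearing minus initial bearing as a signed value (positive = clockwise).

At departure: θ₁ = atan2(sin Δλ cos φ₂, cos φ₁ sin φ₂ − sin φ₁ cos φ₂ cos Δλ) = 95.10°
At arrival: θ₂ = atan2(sin Δλ cos φ₁, −cos φ₂ sin φ₁ + sin φ₂ cos φ₁ cos Δλ) = 75.05°
Δθ = θ₂ − θ₁ = -20.1°

-20.1°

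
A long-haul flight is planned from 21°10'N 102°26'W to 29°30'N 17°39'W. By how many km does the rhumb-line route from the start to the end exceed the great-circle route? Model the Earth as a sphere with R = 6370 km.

173 km

Great circle: cos σ = sin φ₁ sin φ₂ + cos φ₁ cos φ₂ cos Δλ,  σ = 1.3165 rad → d_gc = 8385.9 km
Rhumb line: Δψ = +0.1611, q = Δφ/Δψ = 0.9027, d_rh = R√(Δφ²+q²Δλ²) = 8558.9 km
Excess = 8558.9 − 8385.9 = 173.0 ≈ 173 km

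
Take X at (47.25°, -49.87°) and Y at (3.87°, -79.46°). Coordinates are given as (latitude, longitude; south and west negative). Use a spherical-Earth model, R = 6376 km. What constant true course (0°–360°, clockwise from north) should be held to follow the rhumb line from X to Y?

210.7°

Meridional parts: M(φ₁)=+0.9380, M(φ₂)=+0.0676 → ΔM = -0.8704;  Δλ = -0.5164 rad
tan C = Δλ / ΔM = +0.5933 → C = 210.68°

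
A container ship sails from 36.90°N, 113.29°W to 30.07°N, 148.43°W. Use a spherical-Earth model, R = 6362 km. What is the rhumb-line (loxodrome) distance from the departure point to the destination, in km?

Δψ = ln[tan(π/4+φ₂/2)/tan(π/4+φ₁/2)] = -0.1431;  Δφ = -0.1192 rad,  Δλ = -0.6133 rad
q = Δφ/Δψ = 0.8331
d = R·√(Δφ² + q²Δλ²) = 6362·0.52467 = 3338 km

3338 km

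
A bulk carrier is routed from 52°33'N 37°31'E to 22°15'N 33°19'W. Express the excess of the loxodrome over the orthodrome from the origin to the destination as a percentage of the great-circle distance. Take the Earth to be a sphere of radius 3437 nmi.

Great circle: σ = 1.0640 rad → d_gc = Rσ = 3657.0 nmi
Rhumb: Δφ = -0.5288, Δλ = -1.2363, Δψ = -0.6834, q = Δφ/Δψ = 0.7739 → d_rh = R√(Δφ²+q²Δλ²) = 3757.1 nmi
Excess = (3757.1 − 3657.0) / 3657.0 = 100.1 / 3657.0 = 2.74% ≈ 2.7%

2.7%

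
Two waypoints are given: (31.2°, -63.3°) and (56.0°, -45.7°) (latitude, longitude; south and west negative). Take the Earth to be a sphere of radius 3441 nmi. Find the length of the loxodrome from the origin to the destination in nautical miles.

1667 nmi

Rhumb course C = atan2(Δλ, Δψ) with Δψ = ln[tan(π/4+φ₂/2)/tan(π/4+φ₁/2)] = +0.6114, Δλ = +0.3072 → C = 26.68°
d = R·|Δφ| / |cos C| = 3441·0.43284 / 0.89356 = 1667 nmi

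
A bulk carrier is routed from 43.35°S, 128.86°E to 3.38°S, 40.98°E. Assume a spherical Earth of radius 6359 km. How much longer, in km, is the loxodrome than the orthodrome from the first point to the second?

204 km

Great circle: cos σ = sin φ₁ sin φ₂ + cos φ₁ cos φ₂ cos Δλ,  σ = 1.5034 rad → d_gc = 9560.2 km
Rhumb line: Δψ = +0.7822, q = Δφ/Δψ = 0.8919, d_rh = R√(Δφ²+q²Δλ²) = 9764.6 km
Excess = 9764.6 − 9560.2 = 204.4 ≈ 204 km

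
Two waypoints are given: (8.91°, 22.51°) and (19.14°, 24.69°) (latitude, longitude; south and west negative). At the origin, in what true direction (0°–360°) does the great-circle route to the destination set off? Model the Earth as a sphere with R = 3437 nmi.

11.4°

N = sin Δλ·cos φ₂ = +0.0359;  D = cos φ₁ sin φ₂ − sin φ₁ cos φ₂ cos Δλ = +0.1777
initial course = atan2(N, D) = 11.43°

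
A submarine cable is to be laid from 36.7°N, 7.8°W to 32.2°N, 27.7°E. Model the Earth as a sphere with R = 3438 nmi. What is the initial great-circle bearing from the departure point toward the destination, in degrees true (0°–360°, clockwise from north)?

88.2°

N = sin Δλ·cos φ₂ = +0.4914;  D = cos φ₁ sin φ₂ − sin φ₁ cos φ₂ cos Δλ = +0.0155
initial course = atan2(N, D) = 88.19°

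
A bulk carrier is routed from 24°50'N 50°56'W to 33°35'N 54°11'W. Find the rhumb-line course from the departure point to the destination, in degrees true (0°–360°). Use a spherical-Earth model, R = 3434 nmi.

342.1°

Δψ = ln[tan(π/4+φ₂/2)/tan(π/4+φ₁/2)] = +0.1752
Δλ = -0.0567 rad (taken the short way round)
course = atan2(Δλ, Δψ) = 342.06°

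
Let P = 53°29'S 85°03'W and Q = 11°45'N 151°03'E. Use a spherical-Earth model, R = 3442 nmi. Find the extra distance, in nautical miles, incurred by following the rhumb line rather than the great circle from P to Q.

377 nmi

Great circle: cos σ = sin φ₁ sin φ₂ + cos φ₁ cos φ₂ cos Δλ,  σ = 2.0813 rad → d_gc = 7163.8 nmi
Rhumb line: Δψ = +1.3155, q = Δφ/Δψ = 0.8655, d_rh = R√(Δφ²+q²Δλ²) = 7540.4 nmi
Excess = 7540.4 − 7163.8 = 376.6 ≈ 377 nmi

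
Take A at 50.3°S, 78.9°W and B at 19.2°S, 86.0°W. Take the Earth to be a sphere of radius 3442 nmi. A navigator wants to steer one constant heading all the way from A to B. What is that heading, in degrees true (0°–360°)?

Meridional parts: M(φ₁)=-1.0189, M(φ₂)=-0.3416 → ΔM = +0.6773;  Δλ = -0.1239 rad
tan C = Δλ / ΔM = -0.1830 → C = 349.63°

349.6°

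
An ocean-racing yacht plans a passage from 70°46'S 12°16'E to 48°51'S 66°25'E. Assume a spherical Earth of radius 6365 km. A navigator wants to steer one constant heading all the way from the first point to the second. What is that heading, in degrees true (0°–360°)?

Δψ = ln[tan(π/4+φ₂/2)/tan(π/4+φ₁/2)] = +0.7955
Δλ = +0.9451 rad (taken the short way round)
course = atan2(Δλ, Δψ) = 49.91°

49.9°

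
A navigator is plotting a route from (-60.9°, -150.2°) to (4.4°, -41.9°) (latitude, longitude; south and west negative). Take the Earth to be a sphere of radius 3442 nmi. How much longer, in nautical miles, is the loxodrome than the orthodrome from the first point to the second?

Great circle: cos σ = sin φ₁ sin φ₂ + cos φ₁ cos φ₂ cos Δλ,  σ = 1.7919 rad → d_gc = 6167.7 nmi
Rhumb line: Δψ = +1.4257, q = Δφ/Δψ = 0.7994, d_rh = R√(Δφ²+q²Δλ²) = 6514.5 nmi
Excess = 6514.5 − 6167.7 = 346.8 ≈ 347 nmi

347 nmi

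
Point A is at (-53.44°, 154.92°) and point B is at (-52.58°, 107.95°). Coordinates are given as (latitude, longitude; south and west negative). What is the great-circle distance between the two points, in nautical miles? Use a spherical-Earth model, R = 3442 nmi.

1668 nmi

Haversine: a = sin²(Δφ/2)+cos φ₁ cos φ₂ sin²(Δλ/2) = 0.05754;  σ = 2·atan2(√a,√(1−a))
σ = 27.758° → d = Rσ = 3442·0.48447 = 1668 nmi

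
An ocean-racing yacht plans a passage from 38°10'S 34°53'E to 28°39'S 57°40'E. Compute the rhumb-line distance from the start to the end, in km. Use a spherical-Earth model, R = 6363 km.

Δψ = ln[tan(π/4+φ₂/2)/tan(π/4+φ₁/2)] = +0.1994;  Δφ = +0.1661 rad,  Δλ = +0.3976 rad
q = Δφ/Δψ = 0.8330
d = R·√(Δφ² + q²Δλ²) = 6363·0.37054 = 2358 km

2358 km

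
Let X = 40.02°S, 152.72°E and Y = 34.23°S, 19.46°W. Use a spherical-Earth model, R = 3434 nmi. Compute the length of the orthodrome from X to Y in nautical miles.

6317 nmi

Haversine: a = sin²(Δφ/2)+cos φ₁ cos φ₂ sin²(Δλ/2) = 0.63278;  σ = 2·atan2(√a,√(1−a))
σ = 105.400° → d = Rσ = 3434·1.83957 = 6317 nmi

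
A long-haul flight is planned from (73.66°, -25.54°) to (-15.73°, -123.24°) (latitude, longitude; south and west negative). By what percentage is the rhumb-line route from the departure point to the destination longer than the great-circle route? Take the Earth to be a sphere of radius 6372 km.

Great circle: σ = 1.8718 rad → d_gc = Rσ = 11926.8 km
Rhumb: Δφ = -1.5601, Δλ = -1.7052, Δψ = -2.2190, q = Δφ/Δψ = 0.7031 → d_rh = R√(Δφ²+q²Δλ²) = 12537.5 km
Excess = (12537.5 − 11926.8) / 11926.8 = 610.7 / 11926.8 = 5.12% ≈ 5.1%

5.1%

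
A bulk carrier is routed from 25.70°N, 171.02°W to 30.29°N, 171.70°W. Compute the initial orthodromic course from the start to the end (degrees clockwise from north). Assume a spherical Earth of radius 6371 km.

352.7°

N = sin Δλ·cos φ₂ = -0.0102;  D = cos φ₁ sin φ₂ − sin φ₁ cos φ₂ cos Δλ = +0.0801
initial course = atan2(N, D) = 352.70°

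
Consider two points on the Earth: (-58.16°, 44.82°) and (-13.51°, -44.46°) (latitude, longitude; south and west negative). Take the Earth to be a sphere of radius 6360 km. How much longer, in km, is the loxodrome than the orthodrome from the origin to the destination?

Great circle: cos σ = sin φ₁ sin φ₂ + cos φ₁ cos φ₂ cos Δλ,  σ = 1.3644 rad → d_gc = 8677.8 km
Rhumb line: Δψ = +1.0164, q = Δφ/Δψ = 0.7667, d_rh = R√(Δφ²+q²Δλ²) = 9071.8 km
Excess = 9071.8 − 8677.8 = 394.0 ≈ 394 km

394 km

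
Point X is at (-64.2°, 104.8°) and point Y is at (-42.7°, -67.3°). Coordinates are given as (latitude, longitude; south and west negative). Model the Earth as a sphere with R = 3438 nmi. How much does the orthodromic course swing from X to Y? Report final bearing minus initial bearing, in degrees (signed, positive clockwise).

+170.3°

At departure: θ₁ = atan2(sin Δλ cos φ₂, cos φ₁ sin φ₂ − sin φ₁ cos φ₂ cos Δλ) = 186.07°
At arrival: θ₂ = atan2(sin Δλ cos φ₁, −cos φ₂ sin φ₁ + sin φ₂ cos φ₁ cos Δλ) = 356.41°
Δθ = θ₂ − θ₁ = +170.3°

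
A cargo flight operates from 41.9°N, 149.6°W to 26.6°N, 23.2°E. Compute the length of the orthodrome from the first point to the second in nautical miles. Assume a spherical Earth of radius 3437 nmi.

6669 nmi

Haversine: a = sin²(Δφ/2)+cos φ₁ cos φ₂ sin²(Δλ/2) = 0.68063;  σ = 2·atan2(√a,√(1−a))
σ = 111.177° → d = Rσ = 3437·1.94041 = 6669 nmi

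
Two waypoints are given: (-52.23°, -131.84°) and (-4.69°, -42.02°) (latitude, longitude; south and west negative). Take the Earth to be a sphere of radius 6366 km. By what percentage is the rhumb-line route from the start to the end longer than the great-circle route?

Great circle: σ = 1.5042 rad → d_gc = Rσ = 9575.7 km
Rhumb: Δφ = +0.8297, Δλ = +1.5677, Δψ = +0.9908, q = Δφ/Δψ = 0.8375 → d_rh = R√(Δφ²+q²Δλ²) = 9887.0 km
Excess = (9887.0 − 9575.7) / 9575.7 = 311.3 / 9575.7 = 3.251% ≈ 3.3%

3.3%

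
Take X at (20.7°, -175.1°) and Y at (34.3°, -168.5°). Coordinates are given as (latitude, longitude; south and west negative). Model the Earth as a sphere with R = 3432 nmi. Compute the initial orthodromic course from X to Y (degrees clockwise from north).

θ = atan2( sin Δλ·cos φ₂ ,  cos φ₁ sin φ₂ − sin φ₁ cos φ₂ cos Δλ )
  = atan2(+0.0949, +0.2371) = 21.83°

21.8°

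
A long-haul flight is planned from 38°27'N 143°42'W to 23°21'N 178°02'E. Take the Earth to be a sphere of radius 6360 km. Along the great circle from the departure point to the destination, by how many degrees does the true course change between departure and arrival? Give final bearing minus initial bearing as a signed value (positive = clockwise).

Initial bearing θ₁ = atan2(sin Δλ cos φ₂, cos φ₁ sin φ₂ − sin φ₁ cos φ₂ cos Δλ) = 256.37°
Final bearing θ₂ = (initial bearing from the destination back to the start) + 180° = 236.00°
Δθ = θ₂ − θ₁ = -20.4°

-20.4°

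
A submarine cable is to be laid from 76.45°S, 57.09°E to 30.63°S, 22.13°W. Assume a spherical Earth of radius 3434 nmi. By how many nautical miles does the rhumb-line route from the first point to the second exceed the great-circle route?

197 nmi

Great circle: cos σ = sin φ₁ sin φ₂ + cos φ₁ cos φ₂ cos Δλ,  σ = 1.0086 rad → d_gc = 3463.64 nmi
Rhumb line: Δψ = +1.5683, q = Δφ/Δψ = 0.5099, d_rh = R√(Δφ²+q²Δλ²) = 3661.10 nmi
Excess = 3661.10 − 3463.64 = 197.46 ≈ 197 nmi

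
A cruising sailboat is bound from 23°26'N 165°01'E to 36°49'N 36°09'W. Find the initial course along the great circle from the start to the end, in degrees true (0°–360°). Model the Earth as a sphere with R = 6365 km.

18.8°

N = sin Δλ·cos φ₂ = +0.2891;  D = cos φ₁ sin φ₂ − sin φ₁ cos φ₂ cos Δλ = +0.8467
initial course = atan2(N, D) = 18.85°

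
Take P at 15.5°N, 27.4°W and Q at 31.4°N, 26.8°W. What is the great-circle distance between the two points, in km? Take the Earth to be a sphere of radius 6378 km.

1771 km

Haversine: a = sin²(Δφ/2)+cos φ₁ cos φ₂ sin²(Δλ/2) = 0.01915;  σ = 2·atan2(√a,√(1−a))
σ = 15.909° → d = Rσ = 6378·0.27767 = 1771 km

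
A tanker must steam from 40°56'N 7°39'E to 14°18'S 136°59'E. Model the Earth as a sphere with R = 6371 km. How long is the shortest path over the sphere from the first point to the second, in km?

Haversine: a = sin²(Δφ/2)+cos φ₁ cos φ₂ sin²(Δλ/2) = 0.81292;  σ = 2·atan2(√a,√(1−a))
σ = 128.743° → d = Rσ = 6371·2.24700 = 14316 km

14316 km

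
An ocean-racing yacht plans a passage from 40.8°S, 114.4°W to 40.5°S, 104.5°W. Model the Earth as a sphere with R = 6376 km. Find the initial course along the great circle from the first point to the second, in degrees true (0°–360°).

90.9°

N = sin Δλ·cos φ₂ = +0.1307;  D = cos φ₁ sin φ₂ − sin φ₁ cos φ₂ cos Δλ = -0.0022
initial course = atan2(N, D) = 90.95°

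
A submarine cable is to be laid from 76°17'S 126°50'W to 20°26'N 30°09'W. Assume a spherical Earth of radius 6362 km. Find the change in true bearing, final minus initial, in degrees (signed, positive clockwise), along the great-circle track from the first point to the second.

-76.8°

Initial bearing θ₁ = atan2(sin Δλ cos φ₂, cos φ₁ sin φ₂ − sin φ₁ cos φ₂ cos Δλ) = 91.43°
Final bearing θ₂ = (initial bearing from the destination back to the start) + 180° = 14.65°
Δθ = θ₂ − θ₁ = -76.8°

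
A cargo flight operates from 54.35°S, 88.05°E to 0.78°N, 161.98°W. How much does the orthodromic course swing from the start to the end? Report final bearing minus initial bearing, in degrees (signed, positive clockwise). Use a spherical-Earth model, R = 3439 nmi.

Initial bearing θ₁ = atan2(sin Δλ cos φ₂, cos φ₁ sin φ₂ − sin φ₁ cos φ₂ cos Δλ) = 106.00°
Final bearing θ₂ = (initial bearing from the destination back to the start) + 180° = 34.08°
Δθ = θ₂ − θ₁ = -71.9°

-71.9°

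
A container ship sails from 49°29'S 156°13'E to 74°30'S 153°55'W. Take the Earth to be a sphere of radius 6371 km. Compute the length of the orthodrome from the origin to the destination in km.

3601 km

cos σ = sin φ₁ sin φ₂ + cos φ₁ cos φ₂ cos Δλ
      = sin(-49.48°)sin(-74.50°) + cos(-49.48°)cos(-74.50°)cos(49.87°) = 0.8445
σ = 32.384° → d = Rσ = 6371·0.56521 = 3601 km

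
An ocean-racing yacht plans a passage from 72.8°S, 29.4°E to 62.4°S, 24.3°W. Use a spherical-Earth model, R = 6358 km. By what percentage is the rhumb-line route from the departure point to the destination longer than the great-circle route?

3.2%

Great circle: σ = 0.3827 rad → d_gc = Rσ = 2432.9 km
Rhumb: Δφ = +0.1815, Δλ = -0.9372, Δψ = +0.4850, q = Δφ/Δψ = 0.3743 → d_rh = R√(Δφ²+q²Δλ²) = 2511.3 km
Excess = (2511.3 − 2432.9) / 2432.9 = 78.4 / 2432.9 = 3.22% ≈ 3.2%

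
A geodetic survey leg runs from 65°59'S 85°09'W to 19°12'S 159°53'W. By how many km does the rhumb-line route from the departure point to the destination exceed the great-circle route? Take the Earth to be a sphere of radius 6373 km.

287 km

Great circle: cos σ = sin φ₁ sin φ₂ + cos φ₁ cos φ₂ cos Δλ,  σ = 1.1575 rad → d_gc = 7376.9 km
Rhumb line: Δψ = +1.2063, q = Δφ/Δψ = 0.6769, d_rh = R√(Δφ²+q²Δλ²) = 7664.1 km
Excess = 7664.1 − 7376.9 = 287.2 ≈ 287 km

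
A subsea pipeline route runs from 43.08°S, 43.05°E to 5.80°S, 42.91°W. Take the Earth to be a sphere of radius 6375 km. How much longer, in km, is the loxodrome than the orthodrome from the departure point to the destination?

200 km

Great circle: cos σ = sin φ₁ sin φ₂ + cos φ₁ cos φ₂ cos Δλ,  σ = 1.4503 rad → d_gc = 9245.6 km
Rhumb line: Δψ = +0.7333, q = Δφ/Δψ = 0.8872, d_rh = R√(Δφ²+q²Δλ²) = 9445.4 km
Excess = 9445.4 − 9245.6 = 199.8 ≈ 200 km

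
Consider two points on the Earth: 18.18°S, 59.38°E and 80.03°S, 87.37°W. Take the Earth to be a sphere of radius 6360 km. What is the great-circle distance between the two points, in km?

Haversine: a = sin²(Δφ/2)+cos φ₁ cos φ₂ sin²(Δλ/2) = 0.41513;  σ = 2·atan2(√a,√(1−a))
σ = 80.228° → d = Rσ = 6360·1.40024 = 8906 km

8906 km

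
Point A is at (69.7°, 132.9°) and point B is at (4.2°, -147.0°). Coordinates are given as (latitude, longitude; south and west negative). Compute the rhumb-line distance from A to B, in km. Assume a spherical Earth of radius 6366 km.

9546 km

Rhumb course C = atan2(Δλ, Δψ) with Δψ = ln[tan(π/4+φ₂/2)/tan(π/4+φ₁/2)] = -1.6468, Δλ = +1.3980 → C = 139.67°
d = R·|Δφ| / |cos C| = 6366·1.14319 / 0.76235 = 9546 km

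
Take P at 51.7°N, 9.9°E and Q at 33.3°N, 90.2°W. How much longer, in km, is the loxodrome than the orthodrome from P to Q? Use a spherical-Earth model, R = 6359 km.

567 km

Great circle: cos σ = sin φ₁ sin φ₂ + cos φ₁ cos φ₂ cos Δλ,  σ = 1.2239 rad → d_gc = 7782.5 km
Rhumb line: Δψ = -0.4407, q = Δφ/Δψ = 0.7287, d_rh = R√(Δφ²+q²Δλ²) = 8349.2 km
Excess = 8349.2 − 7782.5 = 566.7 ≈ 567 km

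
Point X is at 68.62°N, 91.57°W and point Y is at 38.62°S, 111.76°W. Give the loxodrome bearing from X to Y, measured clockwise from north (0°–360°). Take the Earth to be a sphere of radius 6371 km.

Δψ = ln[tan(π/4+φ₂/2)/tan(π/4+φ₁/2)] = -2.3990
Δλ = -0.3524 rad (taken the short way round)
course = atan2(Δλ, Δψ) = 188.36°

188.4°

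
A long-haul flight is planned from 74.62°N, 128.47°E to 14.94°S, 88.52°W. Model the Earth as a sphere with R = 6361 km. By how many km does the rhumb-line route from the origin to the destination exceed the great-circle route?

Great circle: cos σ = sin φ₁ sin φ₂ + cos φ₁ cos φ₂ cos Δλ,  σ = 2.0412 rad → d_gc = 12984.1 km
Rhumb line: Δψ = -2.2660, q = Δφ/Δψ = 0.6898, d_rh = R√(Δφ²+q²Δλ²) = 14792.2 km
Excess = 14792.2 − 12984.1 = 1808.1 ≈ 1808 km

1808 km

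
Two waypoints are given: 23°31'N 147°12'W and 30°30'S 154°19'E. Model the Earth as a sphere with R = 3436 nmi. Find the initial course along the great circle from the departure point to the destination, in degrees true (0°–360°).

228.7°

N = sin Δλ·cos φ₂ = -0.7345;  D = cos φ₁ sin φ₂ − sin φ₁ cos φ₂ cos Δλ = -0.6451
initial course = atan2(N, D) = 228.71°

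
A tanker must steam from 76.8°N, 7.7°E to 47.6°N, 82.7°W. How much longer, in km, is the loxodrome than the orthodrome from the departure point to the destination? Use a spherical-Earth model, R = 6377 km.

431 km

Great circle: cos σ = sin φ₁ sin φ₂ + cos φ₁ cos φ₂ cos Δλ,  σ = 0.7701 rad → d_gc = 4910.7 km
Rhumb line: Δψ = -1.2096, q = Δφ/Δψ = 0.4213, d_rh = R√(Δφ²+q²Δλ²) = 5341.5 km
Excess = 5341.5 − 4910.7 = 430.8 ≈ 431 km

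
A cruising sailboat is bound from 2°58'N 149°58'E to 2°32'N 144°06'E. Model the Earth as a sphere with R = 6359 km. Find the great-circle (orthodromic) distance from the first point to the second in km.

cos σ = sin φ₁ sin φ₂ + cos φ₁ cos φ₂ cos Δλ
      = sin(2.97°)sin(2.53°) + cos(2.97°)cos(2.53°)cos(-5.87°) = 0.9947
σ = 5.876° → d = Rσ = 6359·0.10255 = 652 km

652 km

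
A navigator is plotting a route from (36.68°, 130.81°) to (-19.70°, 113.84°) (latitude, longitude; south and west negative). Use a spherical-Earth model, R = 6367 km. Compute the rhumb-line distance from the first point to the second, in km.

Δψ = ln[tan(π/4+φ₂/2)/tan(π/4+φ₁/2)] = -1.0398;  Δφ = -0.9840 rad,  Δλ = -0.2962 rad
q = Δφ/Δψ = 0.9463
d = R·√(Δφ² + q²Δλ²) = 6367·1.02316 = 6514 km

6514 km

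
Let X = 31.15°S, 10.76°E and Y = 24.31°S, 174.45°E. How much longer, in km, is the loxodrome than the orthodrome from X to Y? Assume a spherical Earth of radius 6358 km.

2501 km

Great circle: cos σ = sin φ₁ sin φ₂ + cos φ₁ cos φ₂ cos Δλ,  σ = 2.1360 rad → d_gc = 13580.7 km
Rhumb line: Δψ = +0.1350, q = Δφ/Δψ = 0.8843, d_rh = R√(Δφ²+q²Δλ²) = 16081.3 km
Excess = 16081.3 − 13580.7 = 2500.6 ≈ 2501 km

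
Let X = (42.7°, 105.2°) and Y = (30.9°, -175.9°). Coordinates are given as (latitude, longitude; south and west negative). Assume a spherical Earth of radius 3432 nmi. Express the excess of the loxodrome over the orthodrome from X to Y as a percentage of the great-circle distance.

Great circle: σ = 1.0819 rad → d_gc = Rσ = 3713.0 nmi
Rhumb: Δφ = -0.2059, Δλ = +1.3771, Δψ = -0.2582, q = Δφ/Δψ = 0.7977 → d_rh = R√(Δφ²+q²Δλ²) = 3835.8 nmi
Excess = (3835.8 − 3713.0) / 3713.0 = 122.8 / 3713.0 = 3.31% ≈ 3.3%

3.3%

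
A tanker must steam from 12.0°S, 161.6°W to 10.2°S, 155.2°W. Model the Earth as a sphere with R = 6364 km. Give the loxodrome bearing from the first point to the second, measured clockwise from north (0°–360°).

74.0°

Δψ = ln[tan(π/4+φ₂/2)/tan(π/4+φ₁/2)] = +0.0320
Δλ = +0.1117 rad (taken the short way round)
course = atan2(Δλ, Δψ) = 74.01°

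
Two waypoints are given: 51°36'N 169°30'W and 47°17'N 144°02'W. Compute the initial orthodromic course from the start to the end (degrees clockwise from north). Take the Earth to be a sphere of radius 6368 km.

N = sin Δλ·cos φ₂ = +0.2917;  D = cos φ₁ sin φ₂ − sin φ₁ cos φ₂ cos Δλ = -0.0236
initial course = atan2(N, D) = 94.63°

94.6°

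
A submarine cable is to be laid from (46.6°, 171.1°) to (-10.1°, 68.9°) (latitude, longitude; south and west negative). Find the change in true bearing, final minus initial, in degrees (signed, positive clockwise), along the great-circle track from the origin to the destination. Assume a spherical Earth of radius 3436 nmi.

At departure: θ₁ = atan2(sin Δλ cos φ₂, cos φ₁ sin φ₂ − sin φ₁ cos φ₂ cos Δλ) = 271.83°
At arrival: θ₂ = atan2(sin Δλ cos φ₁, −cos φ₂ sin φ₁ + sin φ₂ cos φ₁ cos Δλ) = 224.23°
Δθ = θ₂ − θ₁ = -47.6°

-47.6°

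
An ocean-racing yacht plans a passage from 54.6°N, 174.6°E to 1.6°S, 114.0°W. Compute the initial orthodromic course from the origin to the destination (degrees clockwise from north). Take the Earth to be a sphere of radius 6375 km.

θ = atan2( sin Δλ·cos φ₂ ,  cos φ₁ sin φ₂ − sin φ₁ cos φ₂ cos Δλ )
  = atan2(+0.9474, -0.2761) = 106.25°

106.2°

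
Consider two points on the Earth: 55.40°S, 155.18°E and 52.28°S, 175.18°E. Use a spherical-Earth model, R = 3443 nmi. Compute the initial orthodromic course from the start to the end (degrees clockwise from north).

N = sin Δλ·cos φ₂ = +0.2092;  D = cos φ₁ sin φ₂ − sin φ₁ cos φ₂ cos Δλ = +0.0241
initial course = atan2(N, D) = 83.44°

83.4°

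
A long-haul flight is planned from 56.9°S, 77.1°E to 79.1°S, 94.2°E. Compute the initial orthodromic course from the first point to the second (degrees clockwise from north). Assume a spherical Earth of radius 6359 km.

θ = atan2( sin Δλ·cos φ₂ ,  cos φ₁ sin φ₂ − sin φ₁ cos φ₂ cos Δλ )
  = atan2(+0.0556, -0.3848) = 171.78°

171.8°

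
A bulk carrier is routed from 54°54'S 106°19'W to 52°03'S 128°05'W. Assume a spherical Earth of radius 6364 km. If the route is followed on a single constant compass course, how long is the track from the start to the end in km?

Rhumb course C = atan2(Δλ, Δψ) with Δψ = ln[tan(π/4+φ₂/2)/tan(π/4+φ₁/2)] = +0.0836, Δλ = -0.3799 → C = 282.41°
d = R·|Δφ| / |cos C| = 6364·0.04974 / 0.21495 = 1473 km

1473 km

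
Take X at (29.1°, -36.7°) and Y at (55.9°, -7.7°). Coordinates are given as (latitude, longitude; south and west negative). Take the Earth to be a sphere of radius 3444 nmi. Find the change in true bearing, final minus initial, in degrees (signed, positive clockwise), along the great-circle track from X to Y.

+20.4°

At departure: θ₁ = atan2(sin Δλ cos φ₂, cos φ₁ sin φ₂ − sin φ₁ cos φ₂ cos Δλ) = 29.26°
At arrival: θ₂ = atan2(sin Δλ cos φ₁, −cos φ₂ sin φ₁ + sin φ₂ cos φ₁ cos Δλ) = 49.63°
Δθ = θ₂ − θ₁ = +20.4°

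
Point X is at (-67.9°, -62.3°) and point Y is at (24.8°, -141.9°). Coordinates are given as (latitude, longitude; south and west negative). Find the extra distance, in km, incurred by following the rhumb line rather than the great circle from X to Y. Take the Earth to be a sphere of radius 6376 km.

265 km

Great circle: cos σ = sin φ₁ sin φ₂ + cos φ₁ cos φ₂ cos Δλ,  σ = 1.9039 rad → d_gc = 12139.3 km
Rhumb line: Δψ = +2.0803, q = Δφ/Δψ = 0.7777, d_rh = R√(Δφ²+q²Δλ²) = 12404.7 km
Excess = 12404.7 − 12139.3 = 265.4 ≈ 265 km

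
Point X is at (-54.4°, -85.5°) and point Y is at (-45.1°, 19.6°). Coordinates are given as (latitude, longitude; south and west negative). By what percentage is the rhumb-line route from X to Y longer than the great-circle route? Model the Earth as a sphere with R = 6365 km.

10.0%

Great circle: σ = 1.0827 rad → d_gc = Rσ = 6891.6 km
Rhumb: Δφ = +0.1623, Δλ = +1.8343, Δψ = +0.2523, q = Δφ/Δψ = 0.6434 → d_rh = R√(Δφ²+q²Δλ²) = 7583.1 km
Excess = (7583.1 − 6891.6) / 6891.6 = 691.5 / 6891.6 = 10.03% ≈ 10.0%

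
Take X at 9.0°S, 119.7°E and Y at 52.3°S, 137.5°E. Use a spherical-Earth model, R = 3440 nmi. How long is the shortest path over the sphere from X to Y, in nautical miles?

2742 nmi

Haversine: a = sin²(Δφ/2)+cos φ₁ cos φ₂ sin²(Δλ/2) = 0.15057;  σ = 2·atan2(√a,√(1−a))
σ = 45.664° → d = Rσ = 3440·0.79700 = 2742 nmi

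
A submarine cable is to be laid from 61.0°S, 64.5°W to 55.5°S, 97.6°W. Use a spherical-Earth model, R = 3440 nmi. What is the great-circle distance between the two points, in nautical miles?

cos σ = sin φ₁ sin φ₂ + cos φ₁ cos φ₂ cos Δλ
      = sin(-61.00°)sin(-55.50°) + cos(-61.00°)cos(-55.50°)cos(-33.10°) = 0.9508
σ = 18.041° → d = Rσ = 3440·0.31488 = 1083 nmi

1083 nmi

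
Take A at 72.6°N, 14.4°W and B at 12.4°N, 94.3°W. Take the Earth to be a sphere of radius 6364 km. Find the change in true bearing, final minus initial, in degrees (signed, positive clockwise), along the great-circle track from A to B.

At departure: θ₁ = atan2(sin Δλ cos φ₂, cos φ₁ sin φ₂ − sin φ₁ cos φ₂ cos Δλ) = 264.11°
At arrival: θ₂ = atan2(sin Δλ cos φ₁, −cos φ₂ sin φ₁ + sin φ₂ cos φ₁ cos Δλ) = 197.73°
Δθ = θ₂ − θ₁ = -66.4°

-66.4°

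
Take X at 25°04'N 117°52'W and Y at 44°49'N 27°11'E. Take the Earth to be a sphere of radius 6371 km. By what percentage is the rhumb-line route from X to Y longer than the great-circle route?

15.7%

Great circle: σ = 1.8009 rad → d_gc = Rσ = 11473.3 km
Rhumb: Δφ = +0.3447, Δλ = +2.5316, Δψ = +0.4247, q = Δφ/Δψ = 0.8116 → d_rh = R√(Δφ²+q²Δλ²) = 13273.8 km
Excess = (13273.8 − 11473.3) / 11473.3 = 1800.5 / 11473.3 = 15.69% ≈ 15.7%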